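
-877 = -877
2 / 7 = 0.29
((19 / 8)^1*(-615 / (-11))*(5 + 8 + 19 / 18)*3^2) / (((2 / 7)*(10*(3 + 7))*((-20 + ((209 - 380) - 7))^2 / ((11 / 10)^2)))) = 125419 / 6912000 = 0.02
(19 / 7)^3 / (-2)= -6859 / 686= -10.00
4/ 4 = 1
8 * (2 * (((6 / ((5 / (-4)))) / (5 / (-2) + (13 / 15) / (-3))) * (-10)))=-69120 / 251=-275.38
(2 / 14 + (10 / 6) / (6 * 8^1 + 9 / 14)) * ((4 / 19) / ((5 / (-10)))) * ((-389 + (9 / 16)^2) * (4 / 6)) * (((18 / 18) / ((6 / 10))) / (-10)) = -3.22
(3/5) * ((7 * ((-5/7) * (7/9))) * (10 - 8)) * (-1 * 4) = 56/3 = 18.67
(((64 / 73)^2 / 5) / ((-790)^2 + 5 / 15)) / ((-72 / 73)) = -512 / 2050169595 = -0.00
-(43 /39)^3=-79507 /59319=-1.34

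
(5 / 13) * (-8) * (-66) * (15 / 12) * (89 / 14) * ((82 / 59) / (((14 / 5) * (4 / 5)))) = 75260625 / 75166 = 1001.26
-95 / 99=-0.96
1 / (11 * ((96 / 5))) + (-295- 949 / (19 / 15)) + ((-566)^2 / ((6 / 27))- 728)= 28888744991 / 20064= 1439829.79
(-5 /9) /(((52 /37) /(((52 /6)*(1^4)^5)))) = -185 /54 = -3.43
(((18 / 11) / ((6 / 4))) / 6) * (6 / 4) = 3 / 11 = 0.27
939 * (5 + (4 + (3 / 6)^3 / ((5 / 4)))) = 85449 / 10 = 8544.90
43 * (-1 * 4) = -172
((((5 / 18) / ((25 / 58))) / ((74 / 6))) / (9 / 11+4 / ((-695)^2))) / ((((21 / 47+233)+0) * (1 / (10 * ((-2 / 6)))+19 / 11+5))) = 0.00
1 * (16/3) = 16/3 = 5.33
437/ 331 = 1.32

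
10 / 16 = 5 / 8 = 0.62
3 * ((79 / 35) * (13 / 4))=3081 / 140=22.01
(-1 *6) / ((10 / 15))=-9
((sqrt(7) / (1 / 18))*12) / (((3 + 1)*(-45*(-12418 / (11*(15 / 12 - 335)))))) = -8811*sqrt(7) / 24836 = -0.94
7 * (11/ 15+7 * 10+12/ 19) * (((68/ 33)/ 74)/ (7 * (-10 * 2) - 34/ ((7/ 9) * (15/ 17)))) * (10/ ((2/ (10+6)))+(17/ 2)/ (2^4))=-1323046403/ 223857696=-5.91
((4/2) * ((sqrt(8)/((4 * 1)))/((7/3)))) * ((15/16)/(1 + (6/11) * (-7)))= -0.20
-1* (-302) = 302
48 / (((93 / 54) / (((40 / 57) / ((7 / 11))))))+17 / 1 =196811 / 4123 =47.73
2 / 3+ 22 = 68 / 3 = 22.67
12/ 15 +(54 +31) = 429/ 5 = 85.80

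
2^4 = 16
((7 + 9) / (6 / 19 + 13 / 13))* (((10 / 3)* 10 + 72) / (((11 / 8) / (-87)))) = -22286848 / 275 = -81043.08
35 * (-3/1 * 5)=-525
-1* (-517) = 517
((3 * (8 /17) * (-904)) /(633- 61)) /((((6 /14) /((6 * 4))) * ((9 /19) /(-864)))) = 554029056 /2431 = 227901.71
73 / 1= 73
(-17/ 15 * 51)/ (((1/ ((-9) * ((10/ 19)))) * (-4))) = -2601/ 38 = -68.45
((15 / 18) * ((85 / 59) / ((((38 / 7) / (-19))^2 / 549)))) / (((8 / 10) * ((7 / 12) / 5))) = 40831875 / 472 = 86508.21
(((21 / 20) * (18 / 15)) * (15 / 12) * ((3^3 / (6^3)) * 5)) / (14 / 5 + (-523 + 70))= -315 / 144064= -0.00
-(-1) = 1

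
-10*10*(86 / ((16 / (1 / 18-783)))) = 15149975 / 36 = 420832.64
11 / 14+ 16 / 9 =323 / 126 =2.56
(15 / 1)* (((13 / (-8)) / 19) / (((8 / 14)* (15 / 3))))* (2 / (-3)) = 0.30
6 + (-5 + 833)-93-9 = 732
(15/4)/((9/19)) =95/12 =7.92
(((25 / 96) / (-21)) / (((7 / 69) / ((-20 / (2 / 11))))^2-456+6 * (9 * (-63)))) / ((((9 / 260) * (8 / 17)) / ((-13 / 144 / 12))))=-574680803125 / 387123954305485824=-0.00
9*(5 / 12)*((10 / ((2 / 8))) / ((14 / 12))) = 900 / 7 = 128.57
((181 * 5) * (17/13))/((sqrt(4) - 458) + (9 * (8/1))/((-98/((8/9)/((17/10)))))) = -12815705/4942184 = -2.59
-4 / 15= -0.27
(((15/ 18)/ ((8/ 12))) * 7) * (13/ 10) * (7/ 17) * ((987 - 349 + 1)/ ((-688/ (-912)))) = 23201451/ 5848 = 3967.42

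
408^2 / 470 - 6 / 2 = 82527 / 235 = 351.18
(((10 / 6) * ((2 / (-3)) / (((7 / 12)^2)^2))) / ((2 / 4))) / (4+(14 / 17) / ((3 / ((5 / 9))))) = -10575360 / 2288153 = -4.62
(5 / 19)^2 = 25 / 361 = 0.07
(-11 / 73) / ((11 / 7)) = -7 / 73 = -0.10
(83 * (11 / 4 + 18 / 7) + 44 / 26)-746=-110157 / 364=-302.63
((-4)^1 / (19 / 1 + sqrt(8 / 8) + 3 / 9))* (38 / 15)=-0.50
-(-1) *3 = 3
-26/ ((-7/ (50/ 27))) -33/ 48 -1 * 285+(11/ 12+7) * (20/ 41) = -34089079/ 123984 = -274.95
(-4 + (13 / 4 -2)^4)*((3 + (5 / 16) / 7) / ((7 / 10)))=-97185 / 14336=-6.78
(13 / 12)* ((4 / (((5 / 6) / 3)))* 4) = 312 / 5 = 62.40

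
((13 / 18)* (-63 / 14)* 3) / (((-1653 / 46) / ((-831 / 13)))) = -19113 / 1102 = -17.34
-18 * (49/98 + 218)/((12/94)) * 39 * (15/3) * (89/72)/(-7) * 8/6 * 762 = 15089900605/14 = 1077850043.21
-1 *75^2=-5625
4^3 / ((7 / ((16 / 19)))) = 1024 / 133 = 7.70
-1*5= -5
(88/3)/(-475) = -88/1425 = -0.06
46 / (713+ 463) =23 / 588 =0.04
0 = 0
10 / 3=3.33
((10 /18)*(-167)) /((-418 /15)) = 4175 /1254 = 3.33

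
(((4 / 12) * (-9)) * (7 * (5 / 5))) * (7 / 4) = -147 / 4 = -36.75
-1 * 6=-6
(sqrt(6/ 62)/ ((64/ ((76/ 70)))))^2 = 1083/ 38886400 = 0.00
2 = 2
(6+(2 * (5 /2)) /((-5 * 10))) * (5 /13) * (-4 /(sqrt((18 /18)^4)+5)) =-59 /39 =-1.51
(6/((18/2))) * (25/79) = 0.21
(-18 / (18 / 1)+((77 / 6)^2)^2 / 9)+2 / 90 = 175708181 / 58320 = 3012.83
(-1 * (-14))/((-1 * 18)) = -7/9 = -0.78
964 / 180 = 241 / 45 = 5.36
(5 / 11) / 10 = 1 / 22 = 0.05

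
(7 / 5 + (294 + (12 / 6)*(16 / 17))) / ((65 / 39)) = 75807 / 425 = 178.37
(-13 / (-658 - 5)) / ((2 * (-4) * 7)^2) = 0.00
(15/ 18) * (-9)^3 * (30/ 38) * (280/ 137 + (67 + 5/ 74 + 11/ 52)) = -333019684125/ 10016344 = -33247.63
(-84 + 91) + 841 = 848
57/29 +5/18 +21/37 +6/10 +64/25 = 2883031/482850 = 5.97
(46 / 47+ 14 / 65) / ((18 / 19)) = 11552 / 9165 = 1.26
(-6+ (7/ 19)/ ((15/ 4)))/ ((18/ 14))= -11774/ 2565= -4.59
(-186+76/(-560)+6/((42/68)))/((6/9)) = -74097/280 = -264.63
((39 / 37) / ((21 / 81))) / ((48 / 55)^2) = 353925 / 66304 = 5.34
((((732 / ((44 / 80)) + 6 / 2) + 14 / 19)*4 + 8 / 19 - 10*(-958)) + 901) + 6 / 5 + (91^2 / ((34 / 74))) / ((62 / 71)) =40159075001 / 1101430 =36460.85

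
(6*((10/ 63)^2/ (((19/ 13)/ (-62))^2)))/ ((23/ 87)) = 3767888800/ 3661623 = 1029.02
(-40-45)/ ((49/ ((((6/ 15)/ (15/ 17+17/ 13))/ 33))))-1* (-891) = 890.99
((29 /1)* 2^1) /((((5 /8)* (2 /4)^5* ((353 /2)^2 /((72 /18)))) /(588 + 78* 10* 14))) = 2733932544 /623045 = 4388.02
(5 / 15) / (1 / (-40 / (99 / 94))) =-3760 / 297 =-12.66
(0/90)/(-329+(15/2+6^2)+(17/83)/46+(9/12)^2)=0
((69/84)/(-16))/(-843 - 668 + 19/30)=345/10149664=0.00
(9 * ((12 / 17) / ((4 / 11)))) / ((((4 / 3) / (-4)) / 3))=-2673 / 17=-157.24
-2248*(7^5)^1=-37782136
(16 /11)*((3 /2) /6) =4 /11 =0.36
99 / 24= 33 / 8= 4.12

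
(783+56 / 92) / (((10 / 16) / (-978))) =-141011952 / 115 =-1226190.89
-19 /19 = -1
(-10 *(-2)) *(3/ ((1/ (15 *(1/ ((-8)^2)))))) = 225/ 16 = 14.06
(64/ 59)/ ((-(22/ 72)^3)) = -2985984/ 78529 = -38.02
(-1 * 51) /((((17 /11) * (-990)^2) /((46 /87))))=-0.00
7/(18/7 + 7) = 49/67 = 0.73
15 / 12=5 / 4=1.25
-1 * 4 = -4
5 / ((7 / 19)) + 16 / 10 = 531 / 35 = 15.17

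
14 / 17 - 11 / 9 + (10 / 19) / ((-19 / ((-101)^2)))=-15629551 / 55233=-282.97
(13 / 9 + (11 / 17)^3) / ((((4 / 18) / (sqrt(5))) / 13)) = 493012 *sqrt(5) / 4913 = 224.39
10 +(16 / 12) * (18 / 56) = 73 / 7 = 10.43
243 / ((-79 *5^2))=-243 / 1975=-0.12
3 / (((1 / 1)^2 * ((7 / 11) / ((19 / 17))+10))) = 627 / 2209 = 0.28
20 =20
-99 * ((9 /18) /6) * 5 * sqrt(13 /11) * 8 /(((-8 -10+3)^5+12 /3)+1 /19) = 285 * sqrt(143) /7214024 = 0.00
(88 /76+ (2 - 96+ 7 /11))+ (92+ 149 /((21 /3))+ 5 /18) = 562435 /26334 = 21.36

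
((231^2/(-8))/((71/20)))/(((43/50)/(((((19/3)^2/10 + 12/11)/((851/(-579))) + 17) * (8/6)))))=-102390245650/2598103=-39409.62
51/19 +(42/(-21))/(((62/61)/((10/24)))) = 13177/7068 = 1.86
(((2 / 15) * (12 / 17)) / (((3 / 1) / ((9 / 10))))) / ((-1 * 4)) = -3 / 425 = -0.01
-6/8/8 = -3/32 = -0.09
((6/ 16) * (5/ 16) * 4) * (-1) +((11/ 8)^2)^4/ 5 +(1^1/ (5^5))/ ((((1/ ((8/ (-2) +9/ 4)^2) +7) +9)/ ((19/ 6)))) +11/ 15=3696233534313/ 1310720000000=2.82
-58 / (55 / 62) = -3596 / 55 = -65.38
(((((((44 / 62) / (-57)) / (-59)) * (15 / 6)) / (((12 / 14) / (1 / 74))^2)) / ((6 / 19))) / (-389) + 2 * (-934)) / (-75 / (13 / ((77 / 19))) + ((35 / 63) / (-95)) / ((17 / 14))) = 19802704125110349521 / 247908894919537824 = 79.88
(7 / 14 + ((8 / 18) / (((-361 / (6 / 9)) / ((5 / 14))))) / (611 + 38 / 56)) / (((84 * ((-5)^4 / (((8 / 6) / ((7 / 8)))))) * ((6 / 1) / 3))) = 333873418 / 46011974518125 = 0.00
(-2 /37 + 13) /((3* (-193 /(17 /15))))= -8143 /321345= -0.03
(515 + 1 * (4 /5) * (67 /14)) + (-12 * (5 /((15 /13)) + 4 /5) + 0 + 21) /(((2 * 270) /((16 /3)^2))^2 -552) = 14256404369 /27466845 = 519.04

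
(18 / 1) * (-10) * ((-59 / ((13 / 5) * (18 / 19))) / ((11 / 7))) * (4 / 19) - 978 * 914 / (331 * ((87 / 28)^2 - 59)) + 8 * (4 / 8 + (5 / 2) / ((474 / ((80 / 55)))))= 25108617775756 / 39453428157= 636.41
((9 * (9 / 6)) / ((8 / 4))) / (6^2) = 3 / 16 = 0.19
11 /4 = 2.75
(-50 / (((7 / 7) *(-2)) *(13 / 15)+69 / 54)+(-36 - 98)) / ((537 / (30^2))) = -298200 / 7339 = -40.63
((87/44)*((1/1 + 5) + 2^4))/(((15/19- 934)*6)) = -551/70924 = -0.01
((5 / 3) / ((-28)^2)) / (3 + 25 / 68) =85 / 134652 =0.00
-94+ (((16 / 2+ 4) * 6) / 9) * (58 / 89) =-7902 / 89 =-88.79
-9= -9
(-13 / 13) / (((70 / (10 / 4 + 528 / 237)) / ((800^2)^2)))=-15298560000000 / 553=-27664665461.12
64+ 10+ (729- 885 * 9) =-7162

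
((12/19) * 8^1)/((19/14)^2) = 18816/6859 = 2.74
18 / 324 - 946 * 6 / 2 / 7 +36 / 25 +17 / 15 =-1268819 / 3150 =-402.80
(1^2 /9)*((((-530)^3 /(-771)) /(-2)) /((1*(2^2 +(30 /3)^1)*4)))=-18609625 /97146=-191.56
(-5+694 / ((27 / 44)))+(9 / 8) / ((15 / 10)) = 1126.71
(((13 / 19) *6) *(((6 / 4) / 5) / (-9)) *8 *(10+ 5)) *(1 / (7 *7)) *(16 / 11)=-4992 / 10241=-0.49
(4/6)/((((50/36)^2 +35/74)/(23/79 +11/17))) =2013984/7734337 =0.26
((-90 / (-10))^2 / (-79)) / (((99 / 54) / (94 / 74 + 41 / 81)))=-2904 / 2923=-0.99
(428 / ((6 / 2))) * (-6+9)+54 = 482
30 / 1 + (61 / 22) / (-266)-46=-93693 / 5852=-16.01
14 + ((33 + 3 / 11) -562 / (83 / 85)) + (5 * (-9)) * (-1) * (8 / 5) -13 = -428443 / 913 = -469.27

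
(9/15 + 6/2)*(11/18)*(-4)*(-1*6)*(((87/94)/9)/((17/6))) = 1.92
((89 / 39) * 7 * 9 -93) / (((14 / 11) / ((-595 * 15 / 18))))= -257125 / 13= -19778.85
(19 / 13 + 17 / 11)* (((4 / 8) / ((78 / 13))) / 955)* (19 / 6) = 817 / 983268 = 0.00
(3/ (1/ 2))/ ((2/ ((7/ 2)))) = 21/ 2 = 10.50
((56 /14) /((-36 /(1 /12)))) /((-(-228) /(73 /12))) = -0.00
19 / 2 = 9.50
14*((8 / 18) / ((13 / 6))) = 112 / 39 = 2.87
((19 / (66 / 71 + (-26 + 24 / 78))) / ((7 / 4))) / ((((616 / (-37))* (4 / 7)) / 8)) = 648869 / 1759912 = 0.37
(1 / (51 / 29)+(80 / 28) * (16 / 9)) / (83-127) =-6049 / 47124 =-0.13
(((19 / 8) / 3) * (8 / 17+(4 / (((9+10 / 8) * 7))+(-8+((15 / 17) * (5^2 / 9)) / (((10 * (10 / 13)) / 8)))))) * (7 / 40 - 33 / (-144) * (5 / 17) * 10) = -296509307 / 89578440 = -3.31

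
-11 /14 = -0.79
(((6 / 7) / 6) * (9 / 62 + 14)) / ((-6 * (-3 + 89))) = -877 / 223944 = -0.00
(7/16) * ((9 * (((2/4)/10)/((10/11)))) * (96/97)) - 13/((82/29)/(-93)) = 170131089/397700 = 427.79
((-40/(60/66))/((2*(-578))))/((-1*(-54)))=11/15606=0.00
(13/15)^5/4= 371293/3037500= 0.12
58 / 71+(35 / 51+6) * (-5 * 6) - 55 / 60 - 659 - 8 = -12567593 / 14484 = -867.69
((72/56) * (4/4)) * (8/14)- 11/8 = -0.64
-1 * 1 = -1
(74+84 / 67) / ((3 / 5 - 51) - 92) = -12605 / 23852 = -0.53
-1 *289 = -289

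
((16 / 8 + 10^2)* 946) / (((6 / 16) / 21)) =5403552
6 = 6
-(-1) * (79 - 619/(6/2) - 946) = -3220/3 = -1073.33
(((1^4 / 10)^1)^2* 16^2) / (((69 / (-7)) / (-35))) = 3136 / 345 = 9.09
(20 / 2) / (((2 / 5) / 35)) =875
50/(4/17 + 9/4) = 3400/169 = 20.12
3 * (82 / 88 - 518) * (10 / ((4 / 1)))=-341265 / 88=-3878.01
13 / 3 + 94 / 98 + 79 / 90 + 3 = 40441 / 4410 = 9.17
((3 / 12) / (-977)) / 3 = -1 / 11724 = -0.00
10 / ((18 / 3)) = 5 / 3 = 1.67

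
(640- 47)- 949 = -356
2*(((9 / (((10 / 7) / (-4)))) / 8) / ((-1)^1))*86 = 2709 / 5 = 541.80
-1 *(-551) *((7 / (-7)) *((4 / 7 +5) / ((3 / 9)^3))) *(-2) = 1160406 / 7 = 165772.29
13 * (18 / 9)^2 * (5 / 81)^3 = 6500 / 531441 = 0.01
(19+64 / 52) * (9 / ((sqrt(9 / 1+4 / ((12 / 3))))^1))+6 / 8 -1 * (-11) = 69.33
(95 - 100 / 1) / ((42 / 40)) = -100 / 21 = -4.76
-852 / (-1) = 852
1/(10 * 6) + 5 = 301/60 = 5.02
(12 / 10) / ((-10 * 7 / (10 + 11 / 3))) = -41 / 175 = -0.23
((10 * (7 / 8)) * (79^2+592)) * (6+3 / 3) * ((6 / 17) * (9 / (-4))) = -45200295 / 136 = -332355.11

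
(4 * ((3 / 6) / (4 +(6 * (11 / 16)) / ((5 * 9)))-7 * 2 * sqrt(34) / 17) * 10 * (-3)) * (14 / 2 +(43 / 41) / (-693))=-159078400 / 1550087 +15907840 * sqrt(34) / 23001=3930.15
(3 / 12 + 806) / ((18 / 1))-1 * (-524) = 13651 / 24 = 568.79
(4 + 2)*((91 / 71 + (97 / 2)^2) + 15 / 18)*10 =10029595 / 71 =141261.90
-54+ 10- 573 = -617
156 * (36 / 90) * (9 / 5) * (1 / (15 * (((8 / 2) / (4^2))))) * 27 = 101088 / 125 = 808.70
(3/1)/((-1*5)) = -3/5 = -0.60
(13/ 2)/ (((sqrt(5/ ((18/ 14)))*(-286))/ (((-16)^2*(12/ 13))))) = -2304*sqrt(35)/ 5005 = -2.72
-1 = -1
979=979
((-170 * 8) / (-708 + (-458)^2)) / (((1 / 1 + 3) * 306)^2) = -5 / 1151480448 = -0.00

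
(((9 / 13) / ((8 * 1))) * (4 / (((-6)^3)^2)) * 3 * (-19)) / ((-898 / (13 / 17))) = 19 / 52759296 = 0.00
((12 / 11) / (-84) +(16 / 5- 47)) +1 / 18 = -303239 / 6930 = -43.76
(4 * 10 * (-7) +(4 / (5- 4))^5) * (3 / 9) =248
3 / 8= 0.38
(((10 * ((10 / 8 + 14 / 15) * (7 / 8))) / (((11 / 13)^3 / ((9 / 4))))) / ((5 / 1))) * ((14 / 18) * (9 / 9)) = 14102543 / 1277760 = 11.04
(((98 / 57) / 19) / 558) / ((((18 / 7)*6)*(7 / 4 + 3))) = 343 / 155006541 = 0.00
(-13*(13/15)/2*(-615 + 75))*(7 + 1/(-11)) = 231192/11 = 21017.45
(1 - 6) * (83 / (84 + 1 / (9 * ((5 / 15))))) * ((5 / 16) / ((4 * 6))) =-2075 / 32384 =-0.06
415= 415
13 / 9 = 1.44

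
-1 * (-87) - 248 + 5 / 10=-321 / 2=-160.50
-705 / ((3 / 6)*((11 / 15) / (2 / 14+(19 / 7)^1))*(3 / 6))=-846000 / 77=-10987.01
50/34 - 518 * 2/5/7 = -2391/85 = -28.13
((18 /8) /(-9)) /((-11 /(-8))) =-2 /11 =-0.18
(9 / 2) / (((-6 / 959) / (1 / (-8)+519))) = -11942427 / 32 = -373200.84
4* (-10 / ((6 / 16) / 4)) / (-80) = 16 / 3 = 5.33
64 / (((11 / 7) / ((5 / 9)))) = 2240 / 99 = 22.63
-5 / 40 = -1 / 8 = -0.12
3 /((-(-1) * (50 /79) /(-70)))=-1659 /5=-331.80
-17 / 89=-0.19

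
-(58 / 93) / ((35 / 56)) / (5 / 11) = -5104 / 2325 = -2.20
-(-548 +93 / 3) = 517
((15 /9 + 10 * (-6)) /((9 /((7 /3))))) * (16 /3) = -19600 /243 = -80.66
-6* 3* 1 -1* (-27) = 9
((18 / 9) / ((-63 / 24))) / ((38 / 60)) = -160 / 133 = -1.20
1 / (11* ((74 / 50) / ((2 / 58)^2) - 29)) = 25 / 334312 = 0.00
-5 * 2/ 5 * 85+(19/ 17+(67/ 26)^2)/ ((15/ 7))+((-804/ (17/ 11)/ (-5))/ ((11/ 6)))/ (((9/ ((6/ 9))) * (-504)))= -106291891/ 638820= -166.39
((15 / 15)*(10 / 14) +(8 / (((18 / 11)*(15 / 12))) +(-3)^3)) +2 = -6418 / 315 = -20.37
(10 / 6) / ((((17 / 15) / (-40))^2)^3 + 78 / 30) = 0.64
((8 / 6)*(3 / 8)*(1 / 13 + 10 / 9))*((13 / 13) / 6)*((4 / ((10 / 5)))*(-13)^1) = -2.57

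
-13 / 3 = -4.33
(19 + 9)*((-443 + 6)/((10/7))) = -8565.20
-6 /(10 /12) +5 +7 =24 /5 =4.80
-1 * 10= -10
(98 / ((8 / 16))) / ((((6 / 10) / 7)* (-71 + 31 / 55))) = -188650 / 5811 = -32.46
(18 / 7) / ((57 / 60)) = 360 / 133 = 2.71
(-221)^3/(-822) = 10793861/822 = 13131.22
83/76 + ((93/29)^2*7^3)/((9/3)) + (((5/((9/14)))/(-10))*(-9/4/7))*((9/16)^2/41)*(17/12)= 1176.92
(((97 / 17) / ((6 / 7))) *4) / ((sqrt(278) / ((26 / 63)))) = 2522 *sqrt(278) / 63801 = 0.66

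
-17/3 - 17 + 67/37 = -2315/111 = -20.86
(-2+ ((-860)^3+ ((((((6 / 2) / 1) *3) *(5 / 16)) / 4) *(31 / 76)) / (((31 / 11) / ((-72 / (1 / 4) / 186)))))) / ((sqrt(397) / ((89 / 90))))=-31568038.61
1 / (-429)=-1 / 429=-0.00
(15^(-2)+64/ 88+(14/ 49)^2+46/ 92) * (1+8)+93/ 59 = 21300977/ 1590050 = 13.40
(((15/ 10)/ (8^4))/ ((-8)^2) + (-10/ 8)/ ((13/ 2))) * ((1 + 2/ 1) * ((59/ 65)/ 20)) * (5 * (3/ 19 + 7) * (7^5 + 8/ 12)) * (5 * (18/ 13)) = -596580601204701/ 5471338496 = -109037.41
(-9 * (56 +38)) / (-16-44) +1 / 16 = 1133 / 80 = 14.16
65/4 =16.25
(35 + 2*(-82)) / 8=-129 / 8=-16.12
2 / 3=0.67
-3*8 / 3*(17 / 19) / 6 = -68 / 57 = -1.19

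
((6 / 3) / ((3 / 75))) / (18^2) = 25 / 162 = 0.15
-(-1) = 1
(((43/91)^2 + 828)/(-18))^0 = 1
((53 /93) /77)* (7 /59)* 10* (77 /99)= 3710 /543213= 0.01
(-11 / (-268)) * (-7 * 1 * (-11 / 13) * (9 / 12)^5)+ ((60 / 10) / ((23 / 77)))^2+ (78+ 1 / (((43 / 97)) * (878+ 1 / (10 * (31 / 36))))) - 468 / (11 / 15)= -4757835555486733865 / 30375160181510144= -156.64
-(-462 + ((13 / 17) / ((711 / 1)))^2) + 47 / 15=339769594126 / 730477845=465.13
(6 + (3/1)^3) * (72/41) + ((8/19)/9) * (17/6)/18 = 10971386/189297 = 57.96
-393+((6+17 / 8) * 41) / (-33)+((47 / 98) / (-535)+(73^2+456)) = 37246868741 / 6920760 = 5381.90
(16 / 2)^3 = 512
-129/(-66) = 43/22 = 1.95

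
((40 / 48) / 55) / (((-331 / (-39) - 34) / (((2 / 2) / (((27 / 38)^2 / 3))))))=-9386 / 2659635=-0.00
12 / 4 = 3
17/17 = 1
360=360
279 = 279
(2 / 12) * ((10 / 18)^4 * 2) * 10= 6250 / 19683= 0.32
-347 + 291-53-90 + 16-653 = -836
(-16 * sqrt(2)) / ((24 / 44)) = -88 * sqrt(2) / 3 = -41.48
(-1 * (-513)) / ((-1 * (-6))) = 171 / 2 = 85.50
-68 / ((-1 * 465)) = 68 / 465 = 0.15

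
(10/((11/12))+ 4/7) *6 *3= 15912/77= 206.65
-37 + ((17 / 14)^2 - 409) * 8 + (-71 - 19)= -165973 / 49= -3387.20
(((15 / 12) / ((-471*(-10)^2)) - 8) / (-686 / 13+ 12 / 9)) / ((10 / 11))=43106063 / 251953600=0.17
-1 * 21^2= -441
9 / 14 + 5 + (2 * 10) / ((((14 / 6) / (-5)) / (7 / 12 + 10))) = -6271 / 14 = -447.93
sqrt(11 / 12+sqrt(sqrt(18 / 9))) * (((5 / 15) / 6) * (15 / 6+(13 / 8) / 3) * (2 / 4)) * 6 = 73 * sqrt(33+36 * 2^(1 / 4)) / 864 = 0.74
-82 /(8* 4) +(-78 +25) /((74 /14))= -7453 /592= -12.59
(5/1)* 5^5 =15625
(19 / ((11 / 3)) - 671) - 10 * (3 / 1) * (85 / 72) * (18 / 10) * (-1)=-602.07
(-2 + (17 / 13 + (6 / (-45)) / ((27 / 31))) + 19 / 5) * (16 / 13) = 248896 / 68445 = 3.64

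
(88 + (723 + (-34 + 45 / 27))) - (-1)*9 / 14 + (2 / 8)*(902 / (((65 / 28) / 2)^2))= 167989531 / 177450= 946.69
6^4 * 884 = 1145664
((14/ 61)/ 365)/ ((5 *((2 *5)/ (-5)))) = -7/ 111325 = -0.00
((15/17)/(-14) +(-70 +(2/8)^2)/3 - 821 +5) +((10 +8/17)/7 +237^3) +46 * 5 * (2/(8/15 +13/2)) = 5347727082479/401744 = 13311280.52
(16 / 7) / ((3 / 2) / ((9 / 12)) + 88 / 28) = 4 / 9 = 0.44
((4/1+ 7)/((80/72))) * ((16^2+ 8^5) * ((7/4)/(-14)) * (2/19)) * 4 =-1634688/95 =-17207.24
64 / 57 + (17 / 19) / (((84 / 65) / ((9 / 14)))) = 35033 / 22344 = 1.57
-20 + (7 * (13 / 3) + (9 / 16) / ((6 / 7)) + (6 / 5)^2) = 29831 / 2400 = 12.43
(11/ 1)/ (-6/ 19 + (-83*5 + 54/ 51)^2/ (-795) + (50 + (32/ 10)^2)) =-240093975/ 3396390791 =-0.07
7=7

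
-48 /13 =-3.69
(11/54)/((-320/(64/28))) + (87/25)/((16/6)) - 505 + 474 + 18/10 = -527243/18900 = -27.90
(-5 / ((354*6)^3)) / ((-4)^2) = -5 / 153314601984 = -0.00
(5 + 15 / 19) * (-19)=-110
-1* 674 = -674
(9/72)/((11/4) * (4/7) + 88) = 7/5016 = 0.00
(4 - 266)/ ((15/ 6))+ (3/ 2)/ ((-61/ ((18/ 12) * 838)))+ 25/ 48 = -1979167/ 14640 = -135.19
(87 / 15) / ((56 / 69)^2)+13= 341909 / 15680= 21.81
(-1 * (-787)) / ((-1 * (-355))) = 787 / 355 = 2.22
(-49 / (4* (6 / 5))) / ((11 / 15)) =-1225 / 88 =-13.92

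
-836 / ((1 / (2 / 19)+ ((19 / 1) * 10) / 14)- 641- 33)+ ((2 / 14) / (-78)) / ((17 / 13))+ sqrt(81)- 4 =40880953 / 6506682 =6.28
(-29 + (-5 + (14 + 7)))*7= -91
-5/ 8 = -0.62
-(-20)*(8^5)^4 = 23058430092136939520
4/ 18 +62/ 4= 283/ 18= 15.72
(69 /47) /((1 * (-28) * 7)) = -69 /9212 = -0.01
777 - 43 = 734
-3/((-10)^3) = 3/1000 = 0.00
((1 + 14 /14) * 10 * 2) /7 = 40 /7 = 5.71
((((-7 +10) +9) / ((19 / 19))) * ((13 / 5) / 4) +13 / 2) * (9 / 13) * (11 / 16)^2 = 11979 / 2560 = 4.68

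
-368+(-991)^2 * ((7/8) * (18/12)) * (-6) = -61874047/8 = -7734255.88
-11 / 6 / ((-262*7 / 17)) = 187 / 11004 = 0.02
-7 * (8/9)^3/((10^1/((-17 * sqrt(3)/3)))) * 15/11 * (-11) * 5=-152320 * sqrt(3)/729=-361.90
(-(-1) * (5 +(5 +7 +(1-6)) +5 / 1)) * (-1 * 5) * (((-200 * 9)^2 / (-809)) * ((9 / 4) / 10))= 61965000 / 809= 76594.56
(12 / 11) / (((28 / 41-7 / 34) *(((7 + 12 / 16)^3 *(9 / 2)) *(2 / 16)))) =5709824 / 653763495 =0.01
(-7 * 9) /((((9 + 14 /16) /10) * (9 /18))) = -10080 /79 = -127.59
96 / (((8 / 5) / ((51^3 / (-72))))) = -221085 / 2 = -110542.50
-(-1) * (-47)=-47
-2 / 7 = -0.29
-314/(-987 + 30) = 314/957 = 0.33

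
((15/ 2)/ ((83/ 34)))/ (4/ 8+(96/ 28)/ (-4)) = -714/ 83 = -8.60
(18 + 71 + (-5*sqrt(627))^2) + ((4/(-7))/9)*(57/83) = 27476576/1743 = 15763.96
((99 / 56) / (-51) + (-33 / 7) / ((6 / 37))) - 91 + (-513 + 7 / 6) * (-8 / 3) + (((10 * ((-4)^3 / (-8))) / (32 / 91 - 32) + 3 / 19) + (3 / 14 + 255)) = 243801727 / 162792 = 1497.63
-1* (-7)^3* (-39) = -13377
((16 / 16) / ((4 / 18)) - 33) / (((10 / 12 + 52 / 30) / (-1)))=855 / 77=11.10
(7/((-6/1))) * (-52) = 182/3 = 60.67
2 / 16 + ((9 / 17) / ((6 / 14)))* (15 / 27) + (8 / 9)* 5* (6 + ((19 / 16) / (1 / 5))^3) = 75029387 / 78336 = 957.79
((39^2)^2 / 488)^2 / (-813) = -1784003086827 / 64537024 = -27643.10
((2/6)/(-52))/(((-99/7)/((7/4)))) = 49/61776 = 0.00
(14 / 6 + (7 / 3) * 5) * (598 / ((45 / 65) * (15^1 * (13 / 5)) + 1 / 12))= 7728 / 25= 309.12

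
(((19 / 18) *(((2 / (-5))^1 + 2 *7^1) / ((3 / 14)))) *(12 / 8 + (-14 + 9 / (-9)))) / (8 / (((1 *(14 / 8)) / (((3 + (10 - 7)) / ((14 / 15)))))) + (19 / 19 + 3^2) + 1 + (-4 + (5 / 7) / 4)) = -886312 / 35835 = -24.73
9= 9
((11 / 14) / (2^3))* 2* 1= 11 / 56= 0.20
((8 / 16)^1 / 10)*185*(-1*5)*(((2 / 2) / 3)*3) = -185 / 4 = -46.25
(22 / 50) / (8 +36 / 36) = 11 / 225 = 0.05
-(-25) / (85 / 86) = 430 / 17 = 25.29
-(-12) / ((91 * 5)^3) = 12 / 94196375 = 0.00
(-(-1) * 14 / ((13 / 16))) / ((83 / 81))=18144 / 1079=16.82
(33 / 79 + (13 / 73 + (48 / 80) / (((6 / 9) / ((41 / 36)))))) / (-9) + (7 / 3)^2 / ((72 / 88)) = 120971537 / 18685080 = 6.47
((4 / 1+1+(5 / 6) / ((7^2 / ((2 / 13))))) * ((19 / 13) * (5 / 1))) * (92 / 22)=41777200 / 273273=152.88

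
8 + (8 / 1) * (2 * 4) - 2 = 70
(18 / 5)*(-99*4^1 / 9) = -792 / 5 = -158.40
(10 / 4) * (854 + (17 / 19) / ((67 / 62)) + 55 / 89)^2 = 46966907664263405 / 25672420418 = 1829469.40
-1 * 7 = -7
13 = 13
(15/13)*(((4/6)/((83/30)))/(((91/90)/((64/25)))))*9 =6.34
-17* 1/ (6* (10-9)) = -17/ 6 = -2.83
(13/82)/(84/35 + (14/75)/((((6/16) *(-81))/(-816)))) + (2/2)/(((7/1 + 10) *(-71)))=91629217/4458184856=0.02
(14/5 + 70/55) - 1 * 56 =-2856/55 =-51.93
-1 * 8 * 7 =-56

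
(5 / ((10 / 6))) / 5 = 3 / 5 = 0.60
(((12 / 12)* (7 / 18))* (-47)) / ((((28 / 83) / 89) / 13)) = -4513457 / 72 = -62686.90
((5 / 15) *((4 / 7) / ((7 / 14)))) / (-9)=-0.04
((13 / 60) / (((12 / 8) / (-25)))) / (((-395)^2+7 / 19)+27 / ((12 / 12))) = -247 / 10673982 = -0.00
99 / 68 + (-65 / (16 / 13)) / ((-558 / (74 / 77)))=9038773 / 5843376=1.55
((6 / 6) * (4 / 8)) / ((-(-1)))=1 / 2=0.50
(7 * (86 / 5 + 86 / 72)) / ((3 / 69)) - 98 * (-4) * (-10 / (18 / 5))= 112357 / 60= 1872.62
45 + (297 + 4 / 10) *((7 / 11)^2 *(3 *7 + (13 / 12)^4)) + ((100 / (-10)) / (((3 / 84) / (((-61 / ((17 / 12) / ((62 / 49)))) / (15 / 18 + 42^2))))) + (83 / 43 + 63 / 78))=24313457541882905339 / 8836780681048320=2751.39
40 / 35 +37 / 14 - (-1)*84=1229 / 14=87.79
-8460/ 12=-705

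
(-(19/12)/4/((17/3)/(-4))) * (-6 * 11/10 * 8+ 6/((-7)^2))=-122607/8330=-14.72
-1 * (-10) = 10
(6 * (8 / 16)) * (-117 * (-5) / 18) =195 / 2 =97.50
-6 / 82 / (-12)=1 / 164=0.01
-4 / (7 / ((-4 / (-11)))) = -16 / 77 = -0.21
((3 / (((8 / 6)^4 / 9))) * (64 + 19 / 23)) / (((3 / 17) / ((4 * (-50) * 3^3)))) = -12472625025 / 736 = -16946501.39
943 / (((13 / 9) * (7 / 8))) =67896 / 91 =746.11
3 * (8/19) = 24/19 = 1.26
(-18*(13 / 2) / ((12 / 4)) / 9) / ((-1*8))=13 / 24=0.54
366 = 366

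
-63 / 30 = -2.10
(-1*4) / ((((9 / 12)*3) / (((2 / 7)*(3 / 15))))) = -32 / 315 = -0.10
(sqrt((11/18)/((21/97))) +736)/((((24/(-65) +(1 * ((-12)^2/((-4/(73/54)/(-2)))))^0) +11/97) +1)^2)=39753025 * sqrt(44814)/15237685134 +29258226400/120934009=242.49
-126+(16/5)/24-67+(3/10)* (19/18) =-3851/20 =-192.55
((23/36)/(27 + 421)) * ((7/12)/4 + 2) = 0.00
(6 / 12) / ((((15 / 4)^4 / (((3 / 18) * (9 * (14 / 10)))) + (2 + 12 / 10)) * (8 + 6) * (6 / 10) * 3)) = 0.00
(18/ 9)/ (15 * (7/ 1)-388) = -0.01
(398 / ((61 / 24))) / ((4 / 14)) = 33432 / 61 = 548.07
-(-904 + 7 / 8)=7225 / 8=903.12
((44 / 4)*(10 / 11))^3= 1000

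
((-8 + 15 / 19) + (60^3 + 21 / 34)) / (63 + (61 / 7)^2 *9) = 6837055309 / 23628096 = 289.36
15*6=90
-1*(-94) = 94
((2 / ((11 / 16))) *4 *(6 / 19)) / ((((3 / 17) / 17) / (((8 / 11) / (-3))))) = -591872 / 6897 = -85.82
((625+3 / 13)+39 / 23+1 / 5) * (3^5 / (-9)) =-25313958 / 1495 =-16932.41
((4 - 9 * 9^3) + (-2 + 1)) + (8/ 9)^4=-43022942/ 6561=-6557.38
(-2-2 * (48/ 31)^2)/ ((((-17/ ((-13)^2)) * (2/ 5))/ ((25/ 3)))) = 1407.30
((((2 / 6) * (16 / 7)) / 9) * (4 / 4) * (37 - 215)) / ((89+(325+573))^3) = -2848 / 181724407767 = -0.00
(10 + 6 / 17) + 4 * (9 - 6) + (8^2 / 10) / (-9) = 16556 / 765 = 21.64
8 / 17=0.47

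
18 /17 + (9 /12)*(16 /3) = 86 /17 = 5.06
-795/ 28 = -28.39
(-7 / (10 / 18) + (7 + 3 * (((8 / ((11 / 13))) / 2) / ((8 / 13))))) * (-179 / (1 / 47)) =-16144547 / 110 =-146768.61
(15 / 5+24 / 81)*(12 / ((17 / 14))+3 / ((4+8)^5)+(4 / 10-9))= 804647309 / 190356480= 4.23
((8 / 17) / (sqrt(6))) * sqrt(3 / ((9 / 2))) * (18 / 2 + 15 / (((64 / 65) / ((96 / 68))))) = 1383 / 289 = 4.79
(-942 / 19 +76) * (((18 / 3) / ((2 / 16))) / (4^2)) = 1506 / 19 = 79.26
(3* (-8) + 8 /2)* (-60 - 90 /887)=1066200 /887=1202.03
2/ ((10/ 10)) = 2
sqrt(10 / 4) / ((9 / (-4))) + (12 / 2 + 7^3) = 349-2 * sqrt(10) / 9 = 348.30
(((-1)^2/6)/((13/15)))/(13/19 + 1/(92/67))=4370/32097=0.14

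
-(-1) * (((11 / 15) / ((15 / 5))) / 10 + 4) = 1811 / 450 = 4.02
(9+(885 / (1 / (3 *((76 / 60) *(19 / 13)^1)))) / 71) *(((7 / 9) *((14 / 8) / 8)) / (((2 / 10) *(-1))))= -1474165 / 22152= -66.55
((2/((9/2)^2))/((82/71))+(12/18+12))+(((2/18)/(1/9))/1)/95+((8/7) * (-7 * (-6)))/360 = 4068637/315495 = 12.90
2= 2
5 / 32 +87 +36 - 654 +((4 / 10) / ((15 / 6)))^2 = -10616363 / 20000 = -530.82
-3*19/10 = -57/10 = -5.70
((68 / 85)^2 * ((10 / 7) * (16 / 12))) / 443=128 / 46515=0.00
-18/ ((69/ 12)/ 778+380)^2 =-174321792/ 1398502551889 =-0.00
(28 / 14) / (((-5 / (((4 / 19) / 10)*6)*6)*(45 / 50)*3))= -8 / 2565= -0.00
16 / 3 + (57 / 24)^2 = 2107 / 192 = 10.97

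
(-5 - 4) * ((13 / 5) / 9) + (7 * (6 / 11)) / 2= -38 / 55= -0.69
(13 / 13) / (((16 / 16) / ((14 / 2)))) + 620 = 627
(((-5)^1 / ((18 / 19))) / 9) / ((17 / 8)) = -380 / 1377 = -0.28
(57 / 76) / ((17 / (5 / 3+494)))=1487 / 68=21.87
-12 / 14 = -6 / 7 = -0.86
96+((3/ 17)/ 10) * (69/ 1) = 16527/ 170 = 97.22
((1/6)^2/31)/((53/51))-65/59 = -1280537/1163244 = -1.10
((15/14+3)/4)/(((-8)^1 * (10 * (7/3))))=-171/31360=-0.01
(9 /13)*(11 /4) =99 /52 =1.90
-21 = -21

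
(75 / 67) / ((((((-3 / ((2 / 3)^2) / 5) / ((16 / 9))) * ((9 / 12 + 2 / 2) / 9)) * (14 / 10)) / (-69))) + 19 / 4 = 14907131 / 39396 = 378.39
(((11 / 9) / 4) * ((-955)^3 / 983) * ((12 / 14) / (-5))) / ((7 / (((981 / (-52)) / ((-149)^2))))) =-626585799675 / 111212978968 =-5.63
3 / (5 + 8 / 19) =57 / 103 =0.55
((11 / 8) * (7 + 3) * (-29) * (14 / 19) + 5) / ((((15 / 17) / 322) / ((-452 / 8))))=678871795 / 114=5955015.75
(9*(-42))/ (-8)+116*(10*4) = 18749/ 4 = 4687.25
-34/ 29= -1.17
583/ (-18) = -32.39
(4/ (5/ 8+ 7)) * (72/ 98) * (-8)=-9216/ 2989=-3.08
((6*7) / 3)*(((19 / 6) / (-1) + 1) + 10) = 329 / 3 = 109.67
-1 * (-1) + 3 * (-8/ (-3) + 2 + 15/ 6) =45/ 2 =22.50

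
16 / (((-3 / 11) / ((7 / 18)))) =-616 / 27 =-22.81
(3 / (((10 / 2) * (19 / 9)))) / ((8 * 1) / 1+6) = 27 / 1330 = 0.02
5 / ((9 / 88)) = 440 / 9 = 48.89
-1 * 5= -5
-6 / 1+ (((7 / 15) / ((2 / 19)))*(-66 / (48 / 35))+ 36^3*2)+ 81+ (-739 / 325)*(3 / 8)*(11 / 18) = 726750373 / 7800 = 93173.12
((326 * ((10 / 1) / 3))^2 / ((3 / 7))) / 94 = 37196600 / 1269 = 29311.74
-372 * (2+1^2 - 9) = 2232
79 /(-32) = -79 /32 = -2.47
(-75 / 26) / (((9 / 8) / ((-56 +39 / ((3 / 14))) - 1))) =-12500 / 39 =-320.51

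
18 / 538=9 / 269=0.03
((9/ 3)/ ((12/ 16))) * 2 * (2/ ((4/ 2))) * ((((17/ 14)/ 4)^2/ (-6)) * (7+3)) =-1445/ 1176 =-1.23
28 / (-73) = -28 / 73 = -0.38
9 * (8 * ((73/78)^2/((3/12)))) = 42632/169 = 252.26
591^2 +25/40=2794253/8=349281.62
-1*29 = -29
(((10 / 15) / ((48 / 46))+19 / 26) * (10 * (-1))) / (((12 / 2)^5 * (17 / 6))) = -0.00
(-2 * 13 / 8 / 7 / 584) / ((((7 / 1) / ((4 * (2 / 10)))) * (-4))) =13 / 572320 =0.00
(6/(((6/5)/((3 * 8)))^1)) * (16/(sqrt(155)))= 384 * sqrt(155)/31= 154.22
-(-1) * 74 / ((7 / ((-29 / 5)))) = -2146 / 35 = -61.31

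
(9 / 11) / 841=9 / 9251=0.00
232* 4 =928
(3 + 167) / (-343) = -0.50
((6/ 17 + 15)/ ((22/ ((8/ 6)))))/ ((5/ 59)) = 10266/ 935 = 10.98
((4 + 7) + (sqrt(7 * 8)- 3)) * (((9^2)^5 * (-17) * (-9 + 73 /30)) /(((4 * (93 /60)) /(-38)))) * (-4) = 591646875253416 * sqrt(14) /31 + 2366587501013664 /31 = 147752496844107.37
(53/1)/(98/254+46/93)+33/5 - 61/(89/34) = 201266668/4627555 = 43.49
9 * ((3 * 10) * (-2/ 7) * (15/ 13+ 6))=-50220/ 91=-551.87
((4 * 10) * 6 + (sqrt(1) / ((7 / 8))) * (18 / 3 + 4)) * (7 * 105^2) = 19404000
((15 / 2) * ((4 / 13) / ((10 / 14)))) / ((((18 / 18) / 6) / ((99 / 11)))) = 2268 / 13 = 174.46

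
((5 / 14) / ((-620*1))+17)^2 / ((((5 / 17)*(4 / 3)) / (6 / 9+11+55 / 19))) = 1228838659731 / 114520448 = 10730.30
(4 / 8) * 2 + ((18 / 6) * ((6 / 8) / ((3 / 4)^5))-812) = -21641 / 27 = -801.52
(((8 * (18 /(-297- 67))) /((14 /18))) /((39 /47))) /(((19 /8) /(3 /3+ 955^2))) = -37035551808 /157339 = -235386.98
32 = 32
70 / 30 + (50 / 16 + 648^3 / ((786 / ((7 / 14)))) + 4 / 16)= 173095.91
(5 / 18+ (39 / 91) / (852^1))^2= 24790441 / 320123664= 0.08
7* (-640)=-4480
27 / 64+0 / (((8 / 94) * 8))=27 / 64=0.42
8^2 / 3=64 / 3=21.33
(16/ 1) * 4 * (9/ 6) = 96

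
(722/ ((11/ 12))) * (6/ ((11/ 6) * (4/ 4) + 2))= 311904/ 253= 1232.82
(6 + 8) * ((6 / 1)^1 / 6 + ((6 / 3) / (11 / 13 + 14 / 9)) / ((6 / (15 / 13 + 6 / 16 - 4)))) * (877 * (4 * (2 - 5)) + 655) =-102035591 / 1124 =-90779.00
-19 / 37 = -0.51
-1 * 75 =-75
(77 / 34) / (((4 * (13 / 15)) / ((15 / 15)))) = 1155 / 1768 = 0.65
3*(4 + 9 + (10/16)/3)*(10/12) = 1585/48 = 33.02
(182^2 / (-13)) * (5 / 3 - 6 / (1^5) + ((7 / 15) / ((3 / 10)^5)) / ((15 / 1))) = -47196604 / 2187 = -21580.52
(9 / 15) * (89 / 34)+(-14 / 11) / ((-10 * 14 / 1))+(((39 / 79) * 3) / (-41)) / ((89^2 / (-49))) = 37899448118 / 23988471265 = 1.58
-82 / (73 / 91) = -7462 / 73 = -102.22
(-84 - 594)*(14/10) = -4746/5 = -949.20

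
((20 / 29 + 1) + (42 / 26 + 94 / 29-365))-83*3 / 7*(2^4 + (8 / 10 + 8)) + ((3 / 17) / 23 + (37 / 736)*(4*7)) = -51147092751 / 41273960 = -1239.21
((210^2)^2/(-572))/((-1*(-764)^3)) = -0.01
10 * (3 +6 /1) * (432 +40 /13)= 509040 /13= 39156.92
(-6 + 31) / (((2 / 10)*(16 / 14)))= 875 / 8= 109.38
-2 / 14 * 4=-4 / 7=-0.57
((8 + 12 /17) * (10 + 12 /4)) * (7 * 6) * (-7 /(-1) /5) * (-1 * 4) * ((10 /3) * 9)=-13575744 /17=-798573.18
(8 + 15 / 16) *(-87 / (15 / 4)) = -4147 / 20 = -207.35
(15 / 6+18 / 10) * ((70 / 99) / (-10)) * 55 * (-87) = 8729 / 6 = 1454.83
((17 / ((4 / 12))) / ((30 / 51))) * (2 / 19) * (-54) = -46818 / 95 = -492.82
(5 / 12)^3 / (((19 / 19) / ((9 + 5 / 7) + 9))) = 16375 / 12096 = 1.35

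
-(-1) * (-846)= -846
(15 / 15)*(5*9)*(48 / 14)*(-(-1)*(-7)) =-1080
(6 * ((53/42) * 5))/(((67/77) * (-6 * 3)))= -2915/1206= -2.42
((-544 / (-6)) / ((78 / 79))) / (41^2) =10744 / 196677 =0.05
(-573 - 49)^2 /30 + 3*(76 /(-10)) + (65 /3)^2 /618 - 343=69697939 /5562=12531.09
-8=-8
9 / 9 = 1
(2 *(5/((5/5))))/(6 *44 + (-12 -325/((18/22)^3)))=-7290/248867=-0.03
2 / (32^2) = 1 / 512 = 0.00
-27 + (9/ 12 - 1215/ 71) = -12315/ 284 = -43.36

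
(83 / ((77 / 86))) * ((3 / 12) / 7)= 3569 / 1078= 3.31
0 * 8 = 0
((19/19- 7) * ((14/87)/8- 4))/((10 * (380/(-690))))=-4.34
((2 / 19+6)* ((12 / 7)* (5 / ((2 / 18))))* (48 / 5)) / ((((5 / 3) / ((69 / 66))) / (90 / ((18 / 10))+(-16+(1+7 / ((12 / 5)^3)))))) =21046518 / 209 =100701.04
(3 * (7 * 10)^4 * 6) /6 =72030000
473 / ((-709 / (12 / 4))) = -2.00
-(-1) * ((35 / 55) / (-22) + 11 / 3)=2641 / 726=3.64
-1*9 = -9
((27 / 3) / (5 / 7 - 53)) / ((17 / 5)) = -105 / 2074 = -0.05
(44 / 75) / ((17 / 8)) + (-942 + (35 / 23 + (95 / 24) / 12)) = -2645928559 / 2815200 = -939.87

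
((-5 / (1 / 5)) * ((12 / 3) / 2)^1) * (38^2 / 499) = -72200 / 499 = -144.69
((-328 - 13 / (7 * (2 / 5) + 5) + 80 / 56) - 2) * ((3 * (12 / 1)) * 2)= -166440 / 7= -23777.14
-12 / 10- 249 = -250.20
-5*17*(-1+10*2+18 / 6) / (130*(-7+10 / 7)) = 1309 / 507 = 2.58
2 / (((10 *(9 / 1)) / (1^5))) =0.02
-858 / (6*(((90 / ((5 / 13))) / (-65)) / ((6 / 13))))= 55 / 3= 18.33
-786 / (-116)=6.78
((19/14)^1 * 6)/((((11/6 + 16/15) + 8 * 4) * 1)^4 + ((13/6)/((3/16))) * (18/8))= 190000/34616735069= 0.00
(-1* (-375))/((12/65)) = 8125/4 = 2031.25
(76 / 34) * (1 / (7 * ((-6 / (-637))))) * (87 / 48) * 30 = 250705 / 136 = 1843.42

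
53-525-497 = -969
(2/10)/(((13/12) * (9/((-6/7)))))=-8/455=-0.02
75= 75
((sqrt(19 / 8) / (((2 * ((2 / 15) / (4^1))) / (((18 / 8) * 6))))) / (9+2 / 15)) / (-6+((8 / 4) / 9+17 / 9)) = -10935 * sqrt(38) / 7672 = -8.79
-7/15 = -0.47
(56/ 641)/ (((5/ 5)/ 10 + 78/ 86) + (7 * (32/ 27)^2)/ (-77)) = 193097520/ 1943452387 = 0.10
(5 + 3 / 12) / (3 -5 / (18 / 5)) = 189 / 58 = 3.26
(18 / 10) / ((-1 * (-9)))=0.20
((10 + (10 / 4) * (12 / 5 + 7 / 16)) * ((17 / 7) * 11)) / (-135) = -102289 / 30240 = -3.38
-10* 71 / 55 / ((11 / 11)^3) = -142 / 11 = -12.91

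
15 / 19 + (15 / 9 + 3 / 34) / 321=494531 / 622098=0.79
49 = 49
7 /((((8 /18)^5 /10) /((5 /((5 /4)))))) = 2066715 /128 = 16146.21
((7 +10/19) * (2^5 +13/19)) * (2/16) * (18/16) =34.59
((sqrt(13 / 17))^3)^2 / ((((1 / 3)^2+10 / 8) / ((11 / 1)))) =870012 / 240737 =3.61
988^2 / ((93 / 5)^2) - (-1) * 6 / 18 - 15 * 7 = 23498338 / 8649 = 2716.88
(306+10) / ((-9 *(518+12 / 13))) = -2054 / 30357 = -0.07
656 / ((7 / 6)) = 3936 / 7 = 562.29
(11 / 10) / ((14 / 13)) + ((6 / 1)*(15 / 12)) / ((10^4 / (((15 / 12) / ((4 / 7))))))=1.02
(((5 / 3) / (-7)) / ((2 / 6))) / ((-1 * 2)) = 5 / 14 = 0.36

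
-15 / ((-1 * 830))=3 / 166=0.02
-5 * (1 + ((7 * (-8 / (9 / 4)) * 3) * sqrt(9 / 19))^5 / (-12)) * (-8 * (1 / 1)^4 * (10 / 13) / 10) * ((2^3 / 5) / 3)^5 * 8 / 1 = 2097152 / 1974375 + 295671870848499712 * sqrt(19) / 40626714375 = 31723063.71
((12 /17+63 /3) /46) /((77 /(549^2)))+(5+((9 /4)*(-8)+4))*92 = 61359777 /60214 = 1019.03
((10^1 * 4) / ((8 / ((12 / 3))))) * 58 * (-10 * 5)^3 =-145000000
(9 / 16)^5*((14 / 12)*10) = 688905 / 1048576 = 0.66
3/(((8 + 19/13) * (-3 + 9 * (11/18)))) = 26/205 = 0.13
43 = 43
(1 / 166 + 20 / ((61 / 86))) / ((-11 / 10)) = -1427905 / 55693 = -25.64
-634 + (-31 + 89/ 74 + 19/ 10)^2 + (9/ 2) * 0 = 4937271/ 34225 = 144.26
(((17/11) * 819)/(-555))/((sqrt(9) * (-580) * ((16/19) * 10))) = 29393/188848000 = 0.00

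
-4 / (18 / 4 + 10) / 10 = -4 / 145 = -0.03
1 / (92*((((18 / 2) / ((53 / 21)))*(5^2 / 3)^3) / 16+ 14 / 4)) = 212 / 2583889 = 0.00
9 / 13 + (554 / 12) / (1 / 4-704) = 68803 / 109785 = 0.63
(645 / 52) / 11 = 645 / 572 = 1.13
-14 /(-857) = 14 /857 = 0.02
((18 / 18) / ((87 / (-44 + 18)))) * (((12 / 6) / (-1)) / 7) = 0.09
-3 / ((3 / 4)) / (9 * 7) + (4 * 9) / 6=374 / 63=5.94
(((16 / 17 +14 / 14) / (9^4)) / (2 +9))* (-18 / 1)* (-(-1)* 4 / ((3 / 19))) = -152 / 12393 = -0.01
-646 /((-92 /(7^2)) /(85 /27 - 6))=-1218679 /1242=-981.22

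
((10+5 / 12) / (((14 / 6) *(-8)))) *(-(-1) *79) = -9875 / 224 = -44.08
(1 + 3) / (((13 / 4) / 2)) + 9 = 149 / 13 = 11.46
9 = 9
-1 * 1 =-1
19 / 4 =4.75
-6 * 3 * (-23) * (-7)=-2898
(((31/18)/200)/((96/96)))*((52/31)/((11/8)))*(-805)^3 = -542526530/99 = -5480065.96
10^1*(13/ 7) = 130/ 7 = 18.57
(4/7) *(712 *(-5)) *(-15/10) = 21360/7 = 3051.43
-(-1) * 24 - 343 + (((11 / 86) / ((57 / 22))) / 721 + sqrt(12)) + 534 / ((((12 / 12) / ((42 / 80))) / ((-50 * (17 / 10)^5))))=-14091241649385029 / 70686840000 + 2 * sqrt(3)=-199343.99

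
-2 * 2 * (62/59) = -248/59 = -4.20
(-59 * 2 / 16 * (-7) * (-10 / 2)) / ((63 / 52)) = -3835 / 18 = -213.06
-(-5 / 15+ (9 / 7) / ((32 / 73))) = -1747 / 672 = -2.60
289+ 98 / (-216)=31163 / 108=288.55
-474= -474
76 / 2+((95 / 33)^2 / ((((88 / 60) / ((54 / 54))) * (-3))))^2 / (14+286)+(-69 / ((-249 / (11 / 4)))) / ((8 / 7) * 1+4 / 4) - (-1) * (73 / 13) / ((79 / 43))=121605196229468113 / 2935627230547440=41.42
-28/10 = -14/5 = -2.80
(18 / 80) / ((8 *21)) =3 / 2240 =0.00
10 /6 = 5 /3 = 1.67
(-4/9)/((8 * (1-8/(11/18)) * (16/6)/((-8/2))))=-11/1596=-0.01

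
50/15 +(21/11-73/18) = 235/198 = 1.19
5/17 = 0.29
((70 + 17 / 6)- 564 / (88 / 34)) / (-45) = 1915 / 594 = 3.22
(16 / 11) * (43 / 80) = 43 / 55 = 0.78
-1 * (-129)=129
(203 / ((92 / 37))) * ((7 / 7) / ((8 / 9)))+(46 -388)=-250.15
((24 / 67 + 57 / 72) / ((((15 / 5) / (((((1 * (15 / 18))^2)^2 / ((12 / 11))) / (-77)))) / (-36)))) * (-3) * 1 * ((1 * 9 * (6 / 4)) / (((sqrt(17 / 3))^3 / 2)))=-1155625 * sqrt(51) / 17349248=-0.48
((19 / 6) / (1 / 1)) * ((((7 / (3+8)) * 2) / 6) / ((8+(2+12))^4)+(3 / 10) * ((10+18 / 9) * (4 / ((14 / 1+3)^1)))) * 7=74026849183 / 3942528480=18.78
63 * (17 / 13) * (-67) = -71757 / 13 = -5519.77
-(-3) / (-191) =-3 / 191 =-0.02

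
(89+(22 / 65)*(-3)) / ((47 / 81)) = 463239 / 3055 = 151.63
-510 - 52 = -562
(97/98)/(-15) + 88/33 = 3823/1470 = 2.60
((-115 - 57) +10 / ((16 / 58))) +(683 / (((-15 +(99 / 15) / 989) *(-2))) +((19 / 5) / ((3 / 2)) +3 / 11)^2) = -105.10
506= 506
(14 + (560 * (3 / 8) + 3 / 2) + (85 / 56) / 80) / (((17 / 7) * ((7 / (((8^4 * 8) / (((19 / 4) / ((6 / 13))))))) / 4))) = 261365760 / 1547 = 168950.07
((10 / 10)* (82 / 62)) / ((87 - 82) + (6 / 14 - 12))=-0.20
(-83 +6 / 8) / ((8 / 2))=-329 / 16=-20.56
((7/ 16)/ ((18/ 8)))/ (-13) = -7/ 468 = -0.01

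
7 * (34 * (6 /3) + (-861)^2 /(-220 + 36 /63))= -23172.91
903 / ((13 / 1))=903 / 13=69.46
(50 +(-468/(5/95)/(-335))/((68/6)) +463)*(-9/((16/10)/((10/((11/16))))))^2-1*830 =475335036230/137819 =3448980.45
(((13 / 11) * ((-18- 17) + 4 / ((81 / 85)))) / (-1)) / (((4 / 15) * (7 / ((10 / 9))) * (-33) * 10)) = -162175 / 2469852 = -0.07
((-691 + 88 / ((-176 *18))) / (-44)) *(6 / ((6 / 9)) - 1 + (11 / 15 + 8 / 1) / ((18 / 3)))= 21170327 / 142560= 148.50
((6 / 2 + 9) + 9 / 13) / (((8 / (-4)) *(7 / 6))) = -495 / 91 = -5.44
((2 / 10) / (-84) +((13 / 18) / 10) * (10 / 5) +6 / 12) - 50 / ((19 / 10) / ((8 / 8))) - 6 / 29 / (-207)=-409941583 / 15967980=-25.67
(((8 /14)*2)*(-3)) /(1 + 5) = -4 /7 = -0.57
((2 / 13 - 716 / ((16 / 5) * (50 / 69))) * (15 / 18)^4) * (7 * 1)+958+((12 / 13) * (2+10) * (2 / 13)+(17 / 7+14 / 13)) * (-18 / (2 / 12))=-646.48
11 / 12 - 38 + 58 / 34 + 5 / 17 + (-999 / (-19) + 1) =4217 / 228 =18.50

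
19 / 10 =1.90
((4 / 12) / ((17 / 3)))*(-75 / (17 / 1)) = -0.26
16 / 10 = 8 / 5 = 1.60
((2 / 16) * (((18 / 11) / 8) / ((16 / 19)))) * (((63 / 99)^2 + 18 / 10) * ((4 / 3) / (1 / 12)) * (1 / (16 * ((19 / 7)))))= 42021 / 1703680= 0.02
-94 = -94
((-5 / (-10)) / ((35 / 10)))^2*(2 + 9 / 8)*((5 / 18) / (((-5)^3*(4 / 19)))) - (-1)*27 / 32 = 23795 / 28224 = 0.84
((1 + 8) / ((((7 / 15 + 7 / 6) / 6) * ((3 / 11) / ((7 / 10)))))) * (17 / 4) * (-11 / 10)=-55539 / 140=-396.71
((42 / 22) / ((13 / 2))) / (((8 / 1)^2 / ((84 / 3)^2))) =3.60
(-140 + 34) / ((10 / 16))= -169.60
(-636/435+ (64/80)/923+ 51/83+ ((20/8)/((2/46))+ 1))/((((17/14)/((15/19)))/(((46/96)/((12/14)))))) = 1443529101665/68889264288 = 20.95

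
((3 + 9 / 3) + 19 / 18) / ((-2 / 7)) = -889 / 36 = -24.69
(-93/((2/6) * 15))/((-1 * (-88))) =-93/440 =-0.21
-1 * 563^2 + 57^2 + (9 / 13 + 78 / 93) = -126428543 / 403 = -313718.47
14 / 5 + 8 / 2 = 34 / 5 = 6.80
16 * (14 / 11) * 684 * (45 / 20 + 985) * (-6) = -82506816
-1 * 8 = -8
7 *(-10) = -70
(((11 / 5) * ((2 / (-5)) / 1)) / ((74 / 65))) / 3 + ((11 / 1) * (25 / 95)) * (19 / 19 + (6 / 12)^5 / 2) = 1810237 / 674880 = 2.68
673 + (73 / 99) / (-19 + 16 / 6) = 1088168 / 1617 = 672.95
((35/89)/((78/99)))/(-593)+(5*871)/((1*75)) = 1195170617/20583030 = 58.07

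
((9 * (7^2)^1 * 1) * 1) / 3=147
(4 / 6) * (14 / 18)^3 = 0.31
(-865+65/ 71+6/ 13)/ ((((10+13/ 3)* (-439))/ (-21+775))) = 138699576/ 1340267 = 103.49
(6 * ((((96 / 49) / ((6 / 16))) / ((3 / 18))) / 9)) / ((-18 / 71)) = -36352 / 441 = -82.43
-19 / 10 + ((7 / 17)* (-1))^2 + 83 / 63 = -75193 / 182070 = -0.41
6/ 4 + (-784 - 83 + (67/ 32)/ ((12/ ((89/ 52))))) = -17276341/ 19968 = -865.20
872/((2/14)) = 6104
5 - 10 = -5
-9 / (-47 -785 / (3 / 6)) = 3 / 539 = 0.01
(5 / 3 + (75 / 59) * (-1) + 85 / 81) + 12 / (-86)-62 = -12472573 / 205497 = -60.69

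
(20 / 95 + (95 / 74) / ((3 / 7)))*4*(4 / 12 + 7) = 595012 / 6327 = 94.04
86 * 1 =86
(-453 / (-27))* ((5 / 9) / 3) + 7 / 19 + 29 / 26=551089 / 120042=4.59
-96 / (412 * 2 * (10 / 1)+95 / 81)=-7776 / 667535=-0.01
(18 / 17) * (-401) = -7218 / 17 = -424.59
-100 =-100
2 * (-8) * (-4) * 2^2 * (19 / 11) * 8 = 38912 / 11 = 3537.45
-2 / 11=-0.18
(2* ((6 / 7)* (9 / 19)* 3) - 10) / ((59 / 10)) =-10060 / 7847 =-1.28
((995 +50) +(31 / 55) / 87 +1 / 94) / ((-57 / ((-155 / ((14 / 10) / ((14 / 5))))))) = 5683.43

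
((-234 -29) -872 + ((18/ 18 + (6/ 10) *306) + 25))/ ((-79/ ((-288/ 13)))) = -1332576/ 5135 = -259.51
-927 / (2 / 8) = -3708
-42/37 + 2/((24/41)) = 1013/444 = 2.28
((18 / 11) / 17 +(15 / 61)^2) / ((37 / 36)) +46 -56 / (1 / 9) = -457.85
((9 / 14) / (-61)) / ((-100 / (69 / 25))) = 621 / 2135000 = 0.00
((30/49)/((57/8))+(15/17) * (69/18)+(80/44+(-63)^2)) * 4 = 2767645402/174097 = 15897.15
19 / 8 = 2.38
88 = 88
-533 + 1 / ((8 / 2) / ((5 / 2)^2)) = -8503 / 16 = -531.44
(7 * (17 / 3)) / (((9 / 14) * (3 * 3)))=1666 / 243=6.86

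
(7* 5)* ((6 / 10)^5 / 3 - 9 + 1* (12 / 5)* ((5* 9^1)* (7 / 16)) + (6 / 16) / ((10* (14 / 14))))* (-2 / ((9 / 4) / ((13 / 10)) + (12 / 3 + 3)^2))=-174326061 / 3297500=-52.87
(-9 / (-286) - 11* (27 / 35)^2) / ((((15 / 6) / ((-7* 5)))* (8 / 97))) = 221393673 / 200200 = 1105.86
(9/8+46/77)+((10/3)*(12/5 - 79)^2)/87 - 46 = 145126973/803880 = 180.53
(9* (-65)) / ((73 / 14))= -8190 / 73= -112.19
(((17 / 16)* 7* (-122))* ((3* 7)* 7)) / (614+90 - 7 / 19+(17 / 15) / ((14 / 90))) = -141920709 / 756416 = -187.62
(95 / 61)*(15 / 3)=475 / 61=7.79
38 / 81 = 0.47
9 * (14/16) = 63/8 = 7.88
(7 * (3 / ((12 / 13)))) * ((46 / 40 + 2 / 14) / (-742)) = -2353 / 59360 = -0.04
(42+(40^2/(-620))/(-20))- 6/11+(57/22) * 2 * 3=1771/31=57.13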